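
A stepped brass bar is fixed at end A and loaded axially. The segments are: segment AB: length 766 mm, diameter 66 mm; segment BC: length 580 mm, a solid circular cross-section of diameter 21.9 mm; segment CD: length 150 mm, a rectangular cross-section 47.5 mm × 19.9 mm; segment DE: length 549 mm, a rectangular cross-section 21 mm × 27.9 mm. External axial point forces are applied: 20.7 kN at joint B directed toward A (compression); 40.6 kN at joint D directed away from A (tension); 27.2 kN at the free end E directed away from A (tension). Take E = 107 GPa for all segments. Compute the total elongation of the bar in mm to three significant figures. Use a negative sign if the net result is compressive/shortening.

1.41 mm

Internal axial forces (sectioning from the free end, tension +): N_DE = 27.2 kN, N_CD = 67.8 kN, N_BC = 67.8 kN, N_AB = 47.1 kN.
A_AB = 3421 mm².
A_BC = 376.7 mm².
A_CD = 945.2 mm².
A_DE = 585.9 mm².
δ_AB = 47100·766/(3421·107000) = 0.09856 mm
δ_BC = 67800·580/(376.7·107000) = 0.9757 mm
δ_CD = 67800·150/(945.2·107000) = 0.1006 mm
δ_DE = 27200·549/(585.9·107000) = 0.2382 mm
δ = Σδ_i = 1.413 mm.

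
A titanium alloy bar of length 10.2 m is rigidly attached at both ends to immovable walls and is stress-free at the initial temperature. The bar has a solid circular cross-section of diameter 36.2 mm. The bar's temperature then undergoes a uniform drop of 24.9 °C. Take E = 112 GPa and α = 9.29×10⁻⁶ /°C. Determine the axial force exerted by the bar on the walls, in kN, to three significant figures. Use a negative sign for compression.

26.7 kN

Free thermal expansion αLΔT = 9.29e-6 · 10200 · -24.9 = -2.359 mm.
The walls impose strain ε = −(-2.359)/10200 = 2.3132e-04; σ = Eε = 112000 · 2.3132e-04 = 25.91 MPa.
Wall reaction R = σ·A = 25.91·1029 = 26660 N = 26.66 kN.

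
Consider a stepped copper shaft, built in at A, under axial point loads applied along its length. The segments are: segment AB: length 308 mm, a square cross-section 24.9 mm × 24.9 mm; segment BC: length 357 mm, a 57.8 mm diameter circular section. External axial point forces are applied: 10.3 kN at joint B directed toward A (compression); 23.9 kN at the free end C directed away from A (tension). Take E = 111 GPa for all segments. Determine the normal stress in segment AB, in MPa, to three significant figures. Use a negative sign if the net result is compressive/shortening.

Internal axial forces (sectioning from the free end, tension +): N_BC = 23.9 kN, N_AB = 13.6 kN.
A_AB = 620 mm².
σ_AB = N_AB/A_AB = 13600/620 = 21.94 MPa.

21.9 MPa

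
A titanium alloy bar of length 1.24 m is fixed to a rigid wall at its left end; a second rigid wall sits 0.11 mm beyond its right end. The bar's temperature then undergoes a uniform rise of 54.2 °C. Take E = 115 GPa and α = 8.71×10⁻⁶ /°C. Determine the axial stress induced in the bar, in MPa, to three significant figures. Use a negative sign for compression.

-44.1 MPa

Free thermal expansion αLΔT = 8.71e-6 · 1240 · 54.2 = 0.5854 mm.
The walls engage after the gap closes; constrained expansion = 0.5854 − 0.11 = 0.4754 mm.
The walls impose strain ε = −(0.4754)/1240 = -3.8337e-04; σ = Eε = 115000 · -3.8337e-04 = -44.09 MPa.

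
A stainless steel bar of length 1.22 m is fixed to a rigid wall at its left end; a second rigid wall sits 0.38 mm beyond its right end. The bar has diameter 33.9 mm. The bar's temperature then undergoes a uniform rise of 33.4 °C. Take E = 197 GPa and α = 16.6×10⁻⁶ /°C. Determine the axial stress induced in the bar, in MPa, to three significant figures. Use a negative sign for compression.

-47.9 MPa

Free thermal expansion αLΔT = 16.6e-6 · 1220 · 33.4 = 0.6764 mm.
The walls engage after the gap closes; constrained expansion = 0.6764 − 0.38 = 0.2964 mm.
The walls impose strain ε = −(0.2964)/1220 = -2.4296e-04; σ = Eε = 197000 · -2.4296e-04 = -47.86 MPa.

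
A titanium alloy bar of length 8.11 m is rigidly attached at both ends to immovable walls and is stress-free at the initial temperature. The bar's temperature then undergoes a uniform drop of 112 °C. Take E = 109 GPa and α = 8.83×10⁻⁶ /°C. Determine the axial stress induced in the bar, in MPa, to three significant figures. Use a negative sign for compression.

Free thermal expansion αLΔT = 8.83e-6 · 8110 · -112 = -8.02 mm.
The walls impose strain ε = −(-8.02)/8110 = 9.8896e-04; σ = Eε = 109000 · 9.8896e-04 = 107.8 MPa.

108 MPa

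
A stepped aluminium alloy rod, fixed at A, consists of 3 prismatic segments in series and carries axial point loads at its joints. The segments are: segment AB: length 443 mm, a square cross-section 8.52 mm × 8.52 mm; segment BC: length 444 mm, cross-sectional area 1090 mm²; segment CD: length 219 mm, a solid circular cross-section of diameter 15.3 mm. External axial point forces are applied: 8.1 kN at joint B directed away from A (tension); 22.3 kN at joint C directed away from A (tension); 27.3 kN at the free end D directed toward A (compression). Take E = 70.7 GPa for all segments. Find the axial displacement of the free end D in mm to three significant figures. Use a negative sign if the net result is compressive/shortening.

-0.221 mm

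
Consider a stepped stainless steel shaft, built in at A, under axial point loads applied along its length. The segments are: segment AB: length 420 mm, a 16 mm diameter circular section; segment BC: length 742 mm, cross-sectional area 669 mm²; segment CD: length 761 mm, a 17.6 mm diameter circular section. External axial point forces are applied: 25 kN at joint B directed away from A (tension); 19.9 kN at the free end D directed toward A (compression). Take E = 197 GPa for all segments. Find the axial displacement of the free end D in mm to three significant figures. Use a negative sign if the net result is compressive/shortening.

-0.374 mm

Internal axial forces (sectioning from the free end, tension +): N_CD = -19.9 kN, N_BC = -19.9 kN, N_AB = 5.1 kN.
A_AB = 201.1 mm².
A_CD = 243.3 mm².
δ_AB = 5100·420/(201.1·197000) = 0.05408 mm
δ_BC = -19900·742/(669·197000) = -0.112 mm
δ_CD = -19900·761/(243.3·197000) = -0.316 mm
δ = Σδ_i = -0.3739 mm.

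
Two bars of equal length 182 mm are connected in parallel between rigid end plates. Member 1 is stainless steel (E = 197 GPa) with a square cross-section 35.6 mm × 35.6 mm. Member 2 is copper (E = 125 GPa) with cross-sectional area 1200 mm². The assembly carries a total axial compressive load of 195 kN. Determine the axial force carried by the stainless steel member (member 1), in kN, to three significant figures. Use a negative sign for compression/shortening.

A_1 = 1267 mm².
Equal strain + equilibrium ⇒ each member carries load in proportion to AE: A₁E₁ = 249700000 N, A₂E₂ = 150000000 N, ΣAE = 399700000 N.
F₁ = P·A₁E₁/ΣAE = -195000·249700000/399700000 = -121800 N.

-122 kN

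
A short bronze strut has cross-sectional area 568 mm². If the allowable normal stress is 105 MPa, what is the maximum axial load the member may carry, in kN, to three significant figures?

59.6 kN

P_max = σ_allow · A = 105 · 568 = 59640 N = 59.64 kN.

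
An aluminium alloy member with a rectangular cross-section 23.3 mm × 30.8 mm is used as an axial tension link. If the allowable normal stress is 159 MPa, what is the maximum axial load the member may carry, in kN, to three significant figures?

114 kN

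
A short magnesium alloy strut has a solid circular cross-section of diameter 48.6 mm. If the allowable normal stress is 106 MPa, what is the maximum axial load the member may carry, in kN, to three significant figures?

197 kN

A = 1855 mm².
P_max = σ_allow · A = 106 · 1855 = 196600 N = 196.6 kN.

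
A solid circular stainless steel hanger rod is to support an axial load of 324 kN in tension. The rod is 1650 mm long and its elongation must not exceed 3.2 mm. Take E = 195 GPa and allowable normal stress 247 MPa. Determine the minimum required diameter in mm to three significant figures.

40.9 mm

Required area A ≥ P/σ_allow = 324000/247 = 1312 mm².
For a solid circular section, d ≥ √(4A/π) = 40.87 mm.
Elongation limit: A ≥ PL/(Eδ_allow) = 324000·1650/(195000·3.2) = 856.7 mm² ⇒ d ≥ 33.03 mm.
The stress limit governs.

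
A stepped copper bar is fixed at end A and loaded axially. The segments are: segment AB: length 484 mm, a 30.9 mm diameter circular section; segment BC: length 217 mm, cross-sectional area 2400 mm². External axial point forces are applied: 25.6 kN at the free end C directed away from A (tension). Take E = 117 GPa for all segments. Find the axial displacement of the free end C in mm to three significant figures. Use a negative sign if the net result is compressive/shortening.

0.161 mm

Internal axial forces (sectioning from the free end, tension +): N_BC = 25.6 kN, N_AB = 25.6 kN.
A_AB = 749.9 mm².
δ_AB = 25600·484/(749.9·117000) = 0.1412 mm
δ_BC = 25600·217/(2400·117000) = 0.01978 mm
δ = Σδ_i = 0.161 mm.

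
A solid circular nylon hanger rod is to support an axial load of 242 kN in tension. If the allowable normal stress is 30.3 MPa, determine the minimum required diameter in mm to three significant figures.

101 mm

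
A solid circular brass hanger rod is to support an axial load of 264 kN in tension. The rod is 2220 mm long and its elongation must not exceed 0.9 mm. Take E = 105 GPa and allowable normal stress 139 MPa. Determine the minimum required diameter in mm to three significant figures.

Required area A ≥ P/σ_allow = 264000/139 = 1899 mm².
For a solid circular section, d ≥ √(4A/π) = 49.18 mm.
Elongation limit: A ≥ PL/(Eδ_allow) = 264000·2220/(105000·0.9) = 6202 mm² ⇒ d ≥ 88.86 mm.
The elongation limit governs.

88.9 mm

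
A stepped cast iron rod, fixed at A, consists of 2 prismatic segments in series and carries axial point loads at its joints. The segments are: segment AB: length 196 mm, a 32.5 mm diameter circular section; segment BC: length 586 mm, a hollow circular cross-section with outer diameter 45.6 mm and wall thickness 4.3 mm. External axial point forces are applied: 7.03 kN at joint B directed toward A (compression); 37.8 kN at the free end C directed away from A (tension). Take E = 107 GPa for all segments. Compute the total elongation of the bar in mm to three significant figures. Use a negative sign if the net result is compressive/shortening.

0.439 mm

Internal axial forces (sectioning from the free end, tension +): N_BC = 37.8 kN, N_AB = 30.77 kN.
A_AB = 829.6 mm².
A_BC = 557.9 mm².
δ_AB = 30770·196/(829.6·107000) = 0.06794 mm
δ_BC = 37800·586/(557.9·107000) = 0.3711 mm
δ = Σδ_i = 0.439 mm.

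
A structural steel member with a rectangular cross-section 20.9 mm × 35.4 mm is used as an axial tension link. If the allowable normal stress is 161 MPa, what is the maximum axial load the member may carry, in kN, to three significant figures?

A = 739.9 mm².
P_max = σ_allow · A = 161 · 739.9 = 119100 N = 119.1 kN.

119 kN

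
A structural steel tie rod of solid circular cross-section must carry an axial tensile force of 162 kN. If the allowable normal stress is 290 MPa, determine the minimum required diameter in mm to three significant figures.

26.7 mm

Required area A ≥ P/σ_allow = 162000/290 = 558.6 mm².
For a solid circular section, d ≥ √(4A/π) = 26.67 mm.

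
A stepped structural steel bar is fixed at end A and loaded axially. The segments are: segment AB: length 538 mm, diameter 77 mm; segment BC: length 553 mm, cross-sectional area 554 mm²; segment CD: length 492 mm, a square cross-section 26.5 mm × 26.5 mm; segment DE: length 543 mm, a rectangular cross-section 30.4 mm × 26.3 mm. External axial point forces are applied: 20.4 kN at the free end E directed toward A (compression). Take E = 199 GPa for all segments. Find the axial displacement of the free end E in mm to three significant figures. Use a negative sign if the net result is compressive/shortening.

-0.256 mm

Internal axial forces (sectioning from the free end, tension +): N_DE = -20.4 kN, N_CD = -20.4 kN, N_BC = -20.4 kN, N_AB = -20.4 kN.
A_AB = 4657 mm².
A_CD = 702.2 mm².
A_DE = 799.5 mm².
δ_AB = -20400·538/(4657·199000) = -0.01184 mm
δ_BC = -20400·553/(554·199000) = -0.1023 mm
δ_CD = -20400·492/(702.2·199000) = -0.07182 mm
δ_DE = -20400·543/(799.5·199000) = -0.06962 mm
δ = Σδ_i = -0.2556 mm.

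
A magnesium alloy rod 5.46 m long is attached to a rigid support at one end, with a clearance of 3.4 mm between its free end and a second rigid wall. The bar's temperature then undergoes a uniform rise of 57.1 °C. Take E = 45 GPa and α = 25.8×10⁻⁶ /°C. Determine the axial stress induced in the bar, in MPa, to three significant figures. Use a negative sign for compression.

-38.3 MPa

Free thermal expansion αLΔT = 25.8e-6 · 5460 · 57.1 = 8.044 mm.
The walls engage after the gap closes; constrained expansion = 8.044 − 3.4 = 4.644 mm.
The walls impose strain ε = −(4.644)/5460 = -8.5047e-04; σ = Eε = 45000 · -8.5047e-04 = -38.27 MPa.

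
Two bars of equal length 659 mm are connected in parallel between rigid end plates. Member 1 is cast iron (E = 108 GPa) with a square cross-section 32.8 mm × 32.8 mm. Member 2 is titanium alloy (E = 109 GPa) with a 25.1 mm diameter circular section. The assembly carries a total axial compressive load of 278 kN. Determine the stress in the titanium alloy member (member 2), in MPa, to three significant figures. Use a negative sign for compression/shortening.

A_1 = 1076 mm².
A_2 = 494.8 mm².
Equal strain + equilibrium ⇒ each member carries load in proportion to AE: A₁E₁ = 116200000 N, A₂E₂ = 53930000 N, ΣAE = 170100000 N.
σ₂ = P·E₂/ΣAE = -278000·109000/170100000 = -178.1 MPa.

-178 MPa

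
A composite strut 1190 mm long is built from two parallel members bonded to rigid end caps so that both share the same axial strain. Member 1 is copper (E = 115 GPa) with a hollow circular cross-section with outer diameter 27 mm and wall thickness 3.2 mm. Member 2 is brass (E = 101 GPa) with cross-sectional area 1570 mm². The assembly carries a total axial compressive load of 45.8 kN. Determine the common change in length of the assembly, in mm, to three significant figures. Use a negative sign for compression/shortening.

-0.293 mm

A_1 = 239.3 mm².
Equal strain + equilibrium ⇒ each member carries load in proportion to AE: A₁E₁ = 27520000 N, A₂E₂ = 158600000 N, ΣAE = 186100000 N.
δ = PL/ΣAE = -45800·1190/186100000 = -0.2929 mm.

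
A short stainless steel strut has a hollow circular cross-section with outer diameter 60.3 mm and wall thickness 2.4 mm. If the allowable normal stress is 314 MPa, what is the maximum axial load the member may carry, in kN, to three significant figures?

A = 436.6 mm².
P_max = σ_allow · A = 314 · 436.6 = 137100 N = 137.1 kN.

137 kN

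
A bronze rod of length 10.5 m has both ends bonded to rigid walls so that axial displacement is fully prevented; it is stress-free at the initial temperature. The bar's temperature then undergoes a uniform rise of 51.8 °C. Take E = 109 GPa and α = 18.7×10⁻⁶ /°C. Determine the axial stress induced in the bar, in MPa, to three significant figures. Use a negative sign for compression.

-106 MPa

Free thermal expansion αLΔT = 18.7e-6 · 10500 · 51.8 = 10.17 mm.
The walls impose strain ε = −(10.17)/10500 = -9.6866e-04; σ = Eε = 109000 · -9.6866e-04 = -105.6 MPa.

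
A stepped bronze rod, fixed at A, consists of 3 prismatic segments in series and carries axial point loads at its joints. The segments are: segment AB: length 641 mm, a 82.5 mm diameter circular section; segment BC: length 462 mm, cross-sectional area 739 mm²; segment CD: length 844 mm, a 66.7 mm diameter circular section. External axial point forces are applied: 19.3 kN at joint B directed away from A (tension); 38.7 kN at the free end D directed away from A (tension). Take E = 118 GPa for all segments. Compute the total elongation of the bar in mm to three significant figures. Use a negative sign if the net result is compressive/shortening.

0.343 mm

Internal axial forces (sectioning from the free end, tension +): N_CD = 38.7 kN, N_BC = 38.7 kN, N_AB = 58 kN.
A_AB = 5346 mm².
A_CD = 3494 mm².
δ_AB = 58000·641/(5346·118000) = 0.05894 mm
δ_BC = 38700·462/(739·118000) = 0.205 mm
δ_CD = 38700·844/(3494·118000) = 0.07922 mm
δ = Σδ_i = 0.3432 mm.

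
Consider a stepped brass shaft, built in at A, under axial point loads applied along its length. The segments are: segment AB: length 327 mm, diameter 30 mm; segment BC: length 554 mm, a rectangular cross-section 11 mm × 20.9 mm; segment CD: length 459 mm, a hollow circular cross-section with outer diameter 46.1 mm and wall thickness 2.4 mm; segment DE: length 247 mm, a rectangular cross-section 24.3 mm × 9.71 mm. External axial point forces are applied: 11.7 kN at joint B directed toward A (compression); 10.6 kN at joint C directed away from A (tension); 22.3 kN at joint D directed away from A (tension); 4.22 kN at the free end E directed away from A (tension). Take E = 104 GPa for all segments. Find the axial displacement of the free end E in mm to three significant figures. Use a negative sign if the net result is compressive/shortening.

Internal axial forces (sectioning from the free end, tension +): N_DE = 4.22 kN, N_CD = 26.52 kN, N_BC = 37.12 kN, N_AB = 25.42 kN.
A_AB = 706.9 mm².
A_BC = 229.9 mm².
A_CD = 329.5 mm².
A_DE = 236 mm².
δ_AB = 25420·327/(706.9·104000) = 0.1131 mm
δ_BC = 37120·554/(229.9·104000) = 0.8601 mm
δ_CD = 26520·459/(329.5·104000) = 0.3552 mm
δ_DE = 4220·247/(236·104000) = 0.04248 mm
δ = Σδ_i = 1.371 mm.

1.37 mm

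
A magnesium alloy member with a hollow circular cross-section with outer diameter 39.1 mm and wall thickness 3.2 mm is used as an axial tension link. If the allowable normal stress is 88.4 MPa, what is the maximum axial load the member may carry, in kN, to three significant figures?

A = 360.9 mm².
P_max = σ_allow · A = 88.4 · 360.9 = 31900 N = 31.9 kN.

31.9 kN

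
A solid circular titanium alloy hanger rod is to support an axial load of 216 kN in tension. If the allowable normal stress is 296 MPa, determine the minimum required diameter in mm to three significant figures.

30.5 mm

Required area A ≥ P/σ_allow = 216000/296 = 729.7 mm².
For a solid circular section, d ≥ √(4A/π) = 30.48 mm.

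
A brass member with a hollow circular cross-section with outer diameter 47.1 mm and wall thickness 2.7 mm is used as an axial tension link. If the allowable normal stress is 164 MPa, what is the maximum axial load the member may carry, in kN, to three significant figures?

61.8 kN

A = 376.6 mm².
P_max = σ_allow · A = 164 · 376.6 = 61760 N = 61.76 kN.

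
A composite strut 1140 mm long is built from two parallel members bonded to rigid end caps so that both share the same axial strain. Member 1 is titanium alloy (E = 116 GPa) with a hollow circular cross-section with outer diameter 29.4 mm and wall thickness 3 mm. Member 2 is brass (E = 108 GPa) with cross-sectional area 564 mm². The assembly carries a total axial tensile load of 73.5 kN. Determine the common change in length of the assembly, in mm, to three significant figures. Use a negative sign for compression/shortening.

0.933 mm

A_1 = 248.8 mm².
Equal strain + equilibrium ⇒ each member carries load in proportion to AE: A₁E₁ = 28860000 N, A₂E₂ = 60910000 N, ΣAE = 89770000 N.
δ = PL/ΣAE = 73500·1140/89770000 = 0.9333 mm.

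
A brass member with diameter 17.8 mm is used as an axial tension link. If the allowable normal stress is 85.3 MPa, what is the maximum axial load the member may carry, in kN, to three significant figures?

A = 248.8 mm².
P_max = σ_allow · A = 85.3 · 248.8 = 21230 N = 21.23 kN.

21.2 kN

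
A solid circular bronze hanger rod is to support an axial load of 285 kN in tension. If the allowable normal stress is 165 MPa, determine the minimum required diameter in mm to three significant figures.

Required area A ≥ P/σ_allow = 285000/165 = 1727 mm².
For a solid circular section, d ≥ √(4A/π) = 46.9 mm.

46.9 mm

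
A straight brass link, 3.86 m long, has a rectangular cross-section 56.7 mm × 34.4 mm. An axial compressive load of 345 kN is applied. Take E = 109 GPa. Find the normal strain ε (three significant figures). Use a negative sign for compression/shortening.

A = 1950 mm².
σ = N/A = -176.9 MPa; ε = σ/E = -176.9/109000 = -1.623e-03.

-0.00162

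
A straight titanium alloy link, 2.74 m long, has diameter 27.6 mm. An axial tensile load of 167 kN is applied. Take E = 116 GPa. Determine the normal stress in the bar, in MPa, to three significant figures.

279 MPa

A = 598.3 mm².
σ = N/A = 167000/598.3 = 279.1 MPa.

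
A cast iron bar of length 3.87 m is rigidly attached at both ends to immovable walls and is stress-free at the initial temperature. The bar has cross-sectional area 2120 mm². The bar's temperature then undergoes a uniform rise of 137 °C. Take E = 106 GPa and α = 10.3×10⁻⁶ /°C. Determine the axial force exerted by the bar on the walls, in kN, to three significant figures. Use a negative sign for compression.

Free thermal expansion αLΔT = 10.3e-6 · 3870 · 137 = 5.461 mm.
The walls impose strain ε = −(5.461)/3870 = -1.4111e-03; σ = Eε = 106000 · -1.4111e-03 = -149.6 MPa.
Wall reaction R = σ·A = -149.6·2120 = -317100 N = -317.1 kN.

-317 kN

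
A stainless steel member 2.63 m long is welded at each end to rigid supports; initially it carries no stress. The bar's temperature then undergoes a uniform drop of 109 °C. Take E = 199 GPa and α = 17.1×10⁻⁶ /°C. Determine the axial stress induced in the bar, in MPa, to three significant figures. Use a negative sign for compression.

371 MPa

Free thermal expansion αLΔT = 17.1e-6 · 2630 · -109 = -4.902 mm.
The walls impose strain ε = −(-4.902)/2630 = 1.8639e-03; σ = Eε = 199000 · 1.8639e-03 = 370.9 MPa.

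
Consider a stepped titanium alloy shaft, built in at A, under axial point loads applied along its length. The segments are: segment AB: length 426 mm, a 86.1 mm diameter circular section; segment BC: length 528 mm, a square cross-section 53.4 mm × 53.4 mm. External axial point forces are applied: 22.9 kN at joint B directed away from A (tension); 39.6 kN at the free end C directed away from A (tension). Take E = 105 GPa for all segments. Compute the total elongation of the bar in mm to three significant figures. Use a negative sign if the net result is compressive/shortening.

Internal axial forces (sectioning from the free end, tension +): N_BC = 39.6 kN, N_AB = 62.5 kN.
A_AB = 5822 mm².
A_BC = 2852 mm².
δ_AB = 62500·426/(5822·105000) = 0.04355 mm
δ_BC = 39600·528/(2852·105000) = 0.06983 mm
δ = Σδ_i = 0.1134 mm.

0.113 mm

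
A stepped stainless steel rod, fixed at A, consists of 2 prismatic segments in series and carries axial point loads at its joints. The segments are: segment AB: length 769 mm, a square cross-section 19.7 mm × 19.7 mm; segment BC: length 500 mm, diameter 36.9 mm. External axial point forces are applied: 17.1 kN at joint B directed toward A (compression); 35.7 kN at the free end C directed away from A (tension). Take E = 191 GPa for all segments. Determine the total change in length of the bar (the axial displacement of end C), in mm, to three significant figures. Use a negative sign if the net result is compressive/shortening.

Internal axial forces (sectioning from the free end, tension +): N_BC = 35.7 kN, N_AB = 18.6 kN.
A_AB = 388.1 mm².
A_BC = 1069 mm².
δ_AB = 18600·769/(388.1·191000) = 0.193 mm
δ_BC = 35700·500/(1069·191000) = 0.08739 mm
δ = Σδ_i = 0.2804 mm.

0.280 mm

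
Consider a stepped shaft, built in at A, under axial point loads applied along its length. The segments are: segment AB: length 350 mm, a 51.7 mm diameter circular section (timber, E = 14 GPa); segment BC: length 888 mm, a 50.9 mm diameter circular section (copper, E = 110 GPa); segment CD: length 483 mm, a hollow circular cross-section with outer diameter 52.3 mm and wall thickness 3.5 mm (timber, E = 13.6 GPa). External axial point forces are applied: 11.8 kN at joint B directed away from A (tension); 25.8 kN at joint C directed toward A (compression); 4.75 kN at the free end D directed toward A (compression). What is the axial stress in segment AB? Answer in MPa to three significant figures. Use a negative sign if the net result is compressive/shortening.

-8.93 MPa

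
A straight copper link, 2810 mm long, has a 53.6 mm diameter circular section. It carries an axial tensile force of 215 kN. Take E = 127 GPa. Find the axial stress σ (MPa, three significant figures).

A = 2256 mm².
σ = N/A = 215000/2256 = 95.28 MPa.

95.3 MPa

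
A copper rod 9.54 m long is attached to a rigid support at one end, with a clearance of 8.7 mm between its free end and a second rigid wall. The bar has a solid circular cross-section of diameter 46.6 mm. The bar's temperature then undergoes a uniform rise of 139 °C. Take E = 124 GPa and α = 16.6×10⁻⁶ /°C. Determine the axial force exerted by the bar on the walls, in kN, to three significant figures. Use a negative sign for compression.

-295 kN

Free thermal expansion αLΔT = 16.6e-6 · 9540 · 139 = 22.01 mm.
The walls engage after the gap closes; constrained expansion = 22.01 − 8.7 = 13.31 mm.
The walls impose strain ε = −(13.31)/9540 = -1.3955e-03; σ = Eε = 124000 · -1.3955e-03 = -173 MPa.
Wall reaction R = σ·A = -173·1706 = -295100 N = -295.1 kN.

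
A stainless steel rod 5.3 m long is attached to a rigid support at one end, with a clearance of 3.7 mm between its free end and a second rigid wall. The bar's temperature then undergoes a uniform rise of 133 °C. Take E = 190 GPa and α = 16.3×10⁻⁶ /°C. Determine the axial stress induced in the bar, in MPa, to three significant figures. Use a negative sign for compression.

-279 MPa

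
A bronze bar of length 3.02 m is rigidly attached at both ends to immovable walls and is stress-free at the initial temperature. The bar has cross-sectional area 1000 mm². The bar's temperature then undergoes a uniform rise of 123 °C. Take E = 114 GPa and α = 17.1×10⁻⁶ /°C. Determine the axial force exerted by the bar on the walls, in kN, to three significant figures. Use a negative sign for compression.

Free thermal expansion αLΔT = 17.1e-6 · 3020 · 123 = 6.352 mm.
The walls impose strain ε = −(6.352)/3020 = -2.1033e-03; σ = Eε = 114000 · -2.1033e-03 = -239.8 MPa.
Wall reaction R = σ·A = -239.8·1000 = -239800 N = -239.8 kN.

-240 kN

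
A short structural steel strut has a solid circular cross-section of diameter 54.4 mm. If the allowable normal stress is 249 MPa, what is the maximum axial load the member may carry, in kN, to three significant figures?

A = 2324 mm².
P_max = σ_allow · A = 249 · 2324 = 578700 N = 578.7 kN.

579 kN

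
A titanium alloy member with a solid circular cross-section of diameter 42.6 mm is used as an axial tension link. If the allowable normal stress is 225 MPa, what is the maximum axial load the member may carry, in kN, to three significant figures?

A = 1425 mm².
P_max = σ_allow · A = 225 · 1425 = 320700 N = 320.7 kN.

321 kN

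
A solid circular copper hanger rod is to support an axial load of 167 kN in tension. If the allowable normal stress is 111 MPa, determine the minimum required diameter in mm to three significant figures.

Required area A ≥ P/σ_allow = 167000/111 = 1505 mm².
For a solid circular section, d ≥ √(4A/π) = 43.77 mm.

43.8 mm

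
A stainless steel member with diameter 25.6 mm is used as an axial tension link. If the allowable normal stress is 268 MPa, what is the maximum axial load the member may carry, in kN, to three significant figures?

A = 514.7 mm².
P_max = σ_allow · A = 268 · 514.7 = 137900 N = 137.9 kN.

138 kN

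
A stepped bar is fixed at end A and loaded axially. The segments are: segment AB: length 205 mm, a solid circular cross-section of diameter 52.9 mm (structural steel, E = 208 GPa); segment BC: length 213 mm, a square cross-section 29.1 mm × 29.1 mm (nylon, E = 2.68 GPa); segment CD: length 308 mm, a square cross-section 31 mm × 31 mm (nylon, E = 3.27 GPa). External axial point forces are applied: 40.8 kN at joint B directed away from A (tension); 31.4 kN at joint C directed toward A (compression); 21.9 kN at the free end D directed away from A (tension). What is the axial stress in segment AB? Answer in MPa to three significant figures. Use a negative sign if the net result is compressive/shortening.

14.2 MPa

Internal axial forces (sectioning from the free end, tension +): N_CD = 21.9 kN, N_BC = -9.5 kN, N_AB = 31.3 kN.
A_AB = 2198 mm².
σ_AB = N_AB/A_AB = 31300/2198 = 14.24 MPa.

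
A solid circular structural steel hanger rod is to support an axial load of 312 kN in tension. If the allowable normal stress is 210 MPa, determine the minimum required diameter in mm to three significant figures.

43.5 mm

Required area A ≥ P/σ_allow = 312000/210 = 1486 mm².
For a solid circular section, d ≥ √(4A/π) = 43.49 mm.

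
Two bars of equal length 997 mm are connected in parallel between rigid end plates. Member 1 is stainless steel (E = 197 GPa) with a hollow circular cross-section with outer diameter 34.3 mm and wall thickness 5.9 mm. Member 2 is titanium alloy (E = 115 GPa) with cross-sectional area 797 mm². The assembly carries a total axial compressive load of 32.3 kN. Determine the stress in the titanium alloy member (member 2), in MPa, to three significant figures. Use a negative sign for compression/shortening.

A_1 = 526.4 mm².
Equal strain + equilibrium ⇒ each member carries load in proportion to AE: A₁E₁ = 103700000 N, A₂E₂ = 91660000 N, ΣAE = 195400000 N.
σ₂ = P·E₂/ΣAE = -32300·115000/195400000 = -19.01 MPa.

-19.0 MPa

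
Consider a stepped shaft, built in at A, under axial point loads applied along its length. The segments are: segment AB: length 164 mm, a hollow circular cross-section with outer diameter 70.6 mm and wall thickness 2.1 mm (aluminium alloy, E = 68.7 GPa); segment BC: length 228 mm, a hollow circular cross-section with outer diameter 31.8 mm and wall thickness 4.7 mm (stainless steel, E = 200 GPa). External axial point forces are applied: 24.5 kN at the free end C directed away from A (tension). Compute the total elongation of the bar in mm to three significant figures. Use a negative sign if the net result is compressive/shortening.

Internal axial forces (sectioning from the free end, tension +): N_BC = 24.5 kN, N_AB = 24.5 kN.
A_AB = 451.9 mm².
A_BC = 400.1 mm².
δ_AB = 24500·164/(451.9·68700) = 0.1294 mm
δ_BC = 24500·228/(400.1·200000) = 0.0698 mm
δ = Σδ_i = 0.1992 mm.

0.199 mm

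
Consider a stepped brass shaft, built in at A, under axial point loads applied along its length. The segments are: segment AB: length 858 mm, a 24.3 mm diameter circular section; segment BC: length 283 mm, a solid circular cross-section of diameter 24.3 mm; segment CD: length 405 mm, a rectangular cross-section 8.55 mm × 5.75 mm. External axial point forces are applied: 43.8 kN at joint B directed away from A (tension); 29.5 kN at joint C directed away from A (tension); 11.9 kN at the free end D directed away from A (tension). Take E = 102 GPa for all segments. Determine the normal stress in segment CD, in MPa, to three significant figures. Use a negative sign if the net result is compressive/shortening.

242 MPa

Internal axial forces (sectioning from the free end, tension +): N_CD = 11.9 kN, N_BC = 41.4 kN, N_AB = 85.2 kN.
A_CD = 49.16 mm².
σ_CD = N_CD/A_CD = 11900/49.16 = 242.1 MPa.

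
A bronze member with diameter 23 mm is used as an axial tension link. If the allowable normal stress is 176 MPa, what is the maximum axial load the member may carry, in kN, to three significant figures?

A = 415.5 mm².
P_max = σ_allow · A = 176 · 415.5 = 73120 N = 73.12 kN.

73.1 kN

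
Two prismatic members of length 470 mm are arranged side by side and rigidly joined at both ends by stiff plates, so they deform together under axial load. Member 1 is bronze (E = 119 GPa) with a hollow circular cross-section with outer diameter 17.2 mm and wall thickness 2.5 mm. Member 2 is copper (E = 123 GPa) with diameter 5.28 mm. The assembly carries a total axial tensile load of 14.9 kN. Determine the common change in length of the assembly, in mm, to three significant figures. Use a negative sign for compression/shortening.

0.426 mm

A_1 = 115.5 mm².
A_2 = 21.9 mm².
Equal strain + equilibrium ⇒ each member carries load in proportion to AE: A₁E₁ = 13740000 N, A₂E₂ = 2693000 N, ΣAE = 16430000 N.
δ = PL/ΣAE = 14900·470/16430000 = 0.4262 mm.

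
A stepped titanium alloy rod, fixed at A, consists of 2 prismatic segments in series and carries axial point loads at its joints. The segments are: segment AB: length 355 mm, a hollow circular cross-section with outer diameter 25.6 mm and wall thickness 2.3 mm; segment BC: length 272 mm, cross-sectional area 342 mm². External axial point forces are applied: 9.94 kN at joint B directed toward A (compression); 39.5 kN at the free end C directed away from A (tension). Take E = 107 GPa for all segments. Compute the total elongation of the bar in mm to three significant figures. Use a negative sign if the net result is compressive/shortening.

0.876 mm

Internal axial forces (sectioning from the free end, tension +): N_BC = 39.5 kN, N_AB = 29.56 kN.
A_AB = 168.4 mm².
δ_AB = 29560·355/(168.4·107000) = 0.5825 mm
δ_BC = 39500·272/(342·107000) = 0.2936 mm
δ = Σδ_i = 0.8761 mm.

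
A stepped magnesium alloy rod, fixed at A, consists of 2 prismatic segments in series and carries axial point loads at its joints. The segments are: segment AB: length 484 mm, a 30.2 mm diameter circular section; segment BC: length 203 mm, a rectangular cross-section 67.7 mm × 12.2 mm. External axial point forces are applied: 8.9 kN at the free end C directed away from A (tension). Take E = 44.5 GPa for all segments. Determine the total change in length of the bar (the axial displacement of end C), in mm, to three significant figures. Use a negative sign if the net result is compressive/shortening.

Internal axial forces (sectioning from the free end, tension +): N_BC = 8.9 kN, N_AB = 8.9 kN.
A_AB = 716.3 mm².
A_BC = 825.9 mm².
δ_AB = 8900·484/(716.3·44500) = 0.1351 mm
δ_BC = 8900·203/(825.9·44500) = 0.04916 mm
δ = Σδ_i = 0.1843 mm.

0.184 mm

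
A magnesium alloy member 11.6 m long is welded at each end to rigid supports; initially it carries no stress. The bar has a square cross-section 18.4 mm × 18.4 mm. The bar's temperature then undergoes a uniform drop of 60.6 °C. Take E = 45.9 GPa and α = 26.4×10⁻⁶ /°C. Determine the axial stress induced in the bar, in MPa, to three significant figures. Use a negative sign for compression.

Free thermal expansion αLΔT = 26.4e-6 · 11600 · -60.6 = -18.56 mm.
The walls impose strain ε = −(-18.56)/11600 = 1.5998e-03; σ = Eε = 45900 · 1.5998e-03 = 73.43 MPa.

73.4 MPa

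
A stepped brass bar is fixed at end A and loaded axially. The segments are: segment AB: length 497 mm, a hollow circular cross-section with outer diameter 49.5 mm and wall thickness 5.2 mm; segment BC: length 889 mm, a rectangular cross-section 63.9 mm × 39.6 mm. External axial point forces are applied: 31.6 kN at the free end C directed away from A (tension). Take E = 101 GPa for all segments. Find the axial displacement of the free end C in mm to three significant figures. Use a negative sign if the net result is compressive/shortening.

0.325 mm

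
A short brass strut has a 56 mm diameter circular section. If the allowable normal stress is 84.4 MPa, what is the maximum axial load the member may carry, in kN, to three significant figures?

208 kN

A = 2463 mm².
P_max = σ_allow · A = 84.4 · 2463 = 207900 N = 207.9 kN.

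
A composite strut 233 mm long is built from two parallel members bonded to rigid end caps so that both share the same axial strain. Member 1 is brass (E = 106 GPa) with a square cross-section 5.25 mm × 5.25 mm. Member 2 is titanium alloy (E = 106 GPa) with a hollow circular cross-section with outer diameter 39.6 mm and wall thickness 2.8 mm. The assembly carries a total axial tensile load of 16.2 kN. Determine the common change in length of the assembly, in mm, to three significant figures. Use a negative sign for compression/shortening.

0.101 mm

A_1 = 27.56 mm².
A_2 = 323.7 mm².
Equal strain + equilibrium ⇒ each member carries load in proportion to AE: A₁E₁ = 2922000 N, A₂E₂ = 34310000 N, ΣAE = 37230000 N.
δ = PL/ΣAE = 16200·233/37230000 = 0.1014 mm.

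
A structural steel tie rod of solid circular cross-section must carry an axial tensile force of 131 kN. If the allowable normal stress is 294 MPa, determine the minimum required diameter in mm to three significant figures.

Required area A ≥ P/σ_allow = 131000/294 = 445.6 mm².
For a solid circular section, d ≥ √(4A/π) = 23.82 mm.

23.8 mm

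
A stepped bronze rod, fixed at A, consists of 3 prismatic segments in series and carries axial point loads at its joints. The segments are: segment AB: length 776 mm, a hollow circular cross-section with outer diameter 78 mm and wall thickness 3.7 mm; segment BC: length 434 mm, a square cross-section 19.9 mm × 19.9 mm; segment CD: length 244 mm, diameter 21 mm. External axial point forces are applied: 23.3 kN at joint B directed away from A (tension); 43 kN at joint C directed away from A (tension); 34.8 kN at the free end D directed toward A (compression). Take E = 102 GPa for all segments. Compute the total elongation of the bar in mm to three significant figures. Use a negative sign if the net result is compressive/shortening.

Internal axial forces (sectioning from the free end, tension +): N_CD = -34.8 kN, N_BC = 8.2 kN, N_AB = 31.5 kN.
A_AB = 863.7 mm².
A_BC = 396 mm².
A_CD = 346.4 mm².
δ_AB = 31500·776/(863.7·102000) = 0.2775 mm
δ_BC = 8200·434/(396·102000) = 0.0881 mm
δ_CD = -34800·244/(346.4·102000) = -0.2403 mm
δ = Σδ_i = 0.1252 mm.

0.125 mm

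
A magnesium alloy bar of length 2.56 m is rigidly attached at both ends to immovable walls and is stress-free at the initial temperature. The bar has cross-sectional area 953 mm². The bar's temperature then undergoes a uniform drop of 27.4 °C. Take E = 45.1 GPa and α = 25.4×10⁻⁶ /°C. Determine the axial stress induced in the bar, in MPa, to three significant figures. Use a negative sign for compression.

Free thermal expansion αLΔT = 25.4e-6 · 2560 · -27.4 = -1.782 mm.
The walls impose strain ε = −(-1.782)/2560 = 6.9596e-04; σ = Eε = 45100 · 6.9596e-04 = 31.39 MPa.

31.4 MPa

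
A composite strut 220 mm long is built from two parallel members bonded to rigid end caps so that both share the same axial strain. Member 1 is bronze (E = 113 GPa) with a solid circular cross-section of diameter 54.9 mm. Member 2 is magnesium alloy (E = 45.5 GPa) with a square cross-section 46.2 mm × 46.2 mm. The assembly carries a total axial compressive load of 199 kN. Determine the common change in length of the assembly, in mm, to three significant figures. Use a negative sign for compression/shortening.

A_1 = 2367 mm².
A_2 = 2134 mm².
Equal strain + equilibrium ⇒ each member carries load in proportion to AE: A₁E₁ = 267500000 N, A₂E₂ = 97120000 N, ΣAE = 364600000 N.
δ = PL/ΣAE = -199000·220/364600000 = -0.1201 mm.

-0.120 mm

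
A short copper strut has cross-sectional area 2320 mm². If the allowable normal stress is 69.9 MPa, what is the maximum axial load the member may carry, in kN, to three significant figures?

P_max = σ_allow · A = 69.9 · 2320 = 162200 N = 162.2 kN.

162 kN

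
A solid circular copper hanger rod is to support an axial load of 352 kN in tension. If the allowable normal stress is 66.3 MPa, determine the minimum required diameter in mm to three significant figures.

Required area A ≥ P/σ_allow = 352000/66.3 = 5309 mm².
For a solid circular section, d ≥ √(4A/π) = 82.22 mm.

82.2 mm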